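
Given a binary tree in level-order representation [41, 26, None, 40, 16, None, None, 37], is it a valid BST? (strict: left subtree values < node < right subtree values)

Level-order array: [41, 26, None, 40, 16, None, None, 37]
Validate using subtree bounds (lo, hi): at each node, require lo < value < hi,
then recurse left with hi=value and right with lo=value.
Preorder trace (stopping at first violation):
  at node 41 with bounds (-inf, +inf): OK
  at node 26 with bounds (-inf, 41): OK
  at node 40 with bounds (-inf, 26): VIOLATION
Node 40 violates its bound: not (-inf < 40 < 26).
Result: Not a valid BST


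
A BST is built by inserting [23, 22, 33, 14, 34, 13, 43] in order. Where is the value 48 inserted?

Starting tree (level order): [23, 22, 33, 14, None, None, 34, 13, None, None, 43]
Insertion path: 23 -> 33 -> 34 -> 43
Result: insert 48 as right child of 43
Final tree (level order): [23, 22, 33, 14, None, None, 34, 13, None, None, 43, None, None, None, 48]


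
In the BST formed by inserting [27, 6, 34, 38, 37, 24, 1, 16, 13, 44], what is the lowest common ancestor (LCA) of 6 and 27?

Tree insertion order: [27, 6, 34, 38, 37, 24, 1, 16, 13, 44]
Tree (level-order array): [27, 6, 34, 1, 24, None, 38, None, None, 16, None, 37, 44, 13]
In a BST, the LCA of p=6, q=27 is the first node v on the
root-to-leaf path with p <= v <= q (go left if both < v, right if both > v).
Walk from root:
  at 27: 6 <= 27 <= 27, this is the LCA
LCA = 27


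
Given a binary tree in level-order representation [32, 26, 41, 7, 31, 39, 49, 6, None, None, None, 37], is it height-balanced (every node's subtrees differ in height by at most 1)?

Tree (level-order array): [32, 26, 41, 7, 31, 39, 49, 6, None, None, None, 37]
Definition: a tree is height-balanced if, at every node, |h(left) - h(right)| <= 1 (empty subtree has height -1).
Bottom-up per-node check:
  node 6: h_left=-1, h_right=-1, diff=0 [OK], height=0
  node 7: h_left=0, h_right=-1, diff=1 [OK], height=1
  node 31: h_left=-1, h_right=-1, diff=0 [OK], height=0
  node 26: h_left=1, h_right=0, diff=1 [OK], height=2
  node 37: h_left=-1, h_right=-1, diff=0 [OK], height=0
  node 39: h_left=0, h_right=-1, diff=1 [OK], height=1
  node 49: h_left=-1, h_right=-1, diff=0 [OK], height=0
  node 41: h_left=1, h_right=0, diff=1 [OK], height=2
  node 32: h_left=2, h_right=2, diff=0 [OK], height=3
All nodes satisfy the balance condition.
Result: Balanced


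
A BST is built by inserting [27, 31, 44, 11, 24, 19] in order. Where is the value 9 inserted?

Starting tree (level order): [27, 11, 31, None, 24, None, 44, 19]
Insertion path: 27 -> 11
Result: insert 9 as left child of 11
Final tree (level order): [27, 11, 31, 9, 24, None, 44, None, None, 19]


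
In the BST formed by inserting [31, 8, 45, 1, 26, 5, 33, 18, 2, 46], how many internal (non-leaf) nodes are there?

Tree built from: [31, 8, 45, 1, 26, 5, 33, 18, 2, 46]
Tree (level-order array): [31, 8, 45, 1, 26, 33, 46, None, 5, 18, None, None, None, None, None, 2]
Rule: An internal node has at least one child.
Per-node child counts:
  node 31: 2 child(ren)
  node 8: 2 child(ren)
  node 1: 1 child(ren)
  node 5: 1 child(ren)
  node 2: 0 child(ren)
  node 26: 1 child(ren)
  node 18: 0 child(ren)
  node 45: 2 child(ren)
  node 33: 0 child(ren)
  node 46: 0 child(ren)
Matching nodes: [31, 8, 1, 5, 26, 45]
Count of internal (non-leaf) nodes: 6


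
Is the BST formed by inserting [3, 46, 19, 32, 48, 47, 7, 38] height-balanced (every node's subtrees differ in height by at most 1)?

Tree (level-order array): [3, None, 46, 19, 48, 7, 32, 47, None, None, None, None, 38]
Definition: a tree is height-balanced if, at every node, |h(left) - h(right)| <= 1 (empty subtree has height -1).
Bottom-up per-node check:
  node 7: h_left=-1, h_right=-1, diff=0 [OK], height=0
  node 38: h_left=-1, h_right=-1, diff=0 [OK], height=0
  node 32: h_left=-1, h_right=0, diff=1 [OK], height=1
  node 19: h_left=0, h_right=1, diff=1 [OK], height=2
  node 47: h_left=-1, h_right=-1, diff=0 [OK], height=0
  node 48: h_left=0, h_right=-1, diff=1 [OK], height=1
  node 46: h_left=2, h_right=1, diff=1 [OK], height=3
  node 3: h_left=-1, h_right=3, diff=4 [FAIL (|-1-3|=4 > 1)], height=4
Node 3 violates the condition: |-1 - 3| = 4 > 1.
Result: Not balanced


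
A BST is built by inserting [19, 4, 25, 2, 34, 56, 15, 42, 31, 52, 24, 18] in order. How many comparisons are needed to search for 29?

Search path for 29: 19 -> 25 -> 34 -> 31
Found: False
Comparisons: 4


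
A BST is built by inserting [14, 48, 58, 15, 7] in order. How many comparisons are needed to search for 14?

Search path for 14: 14
Found: True
Comparisons: 1


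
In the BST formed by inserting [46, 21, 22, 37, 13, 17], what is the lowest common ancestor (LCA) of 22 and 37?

Tree insertion order: [46, 21, 22, 37, 13, 17]
Tree (level-order array): [46, 21, None, 13, 22, None, 17, None, 37]
In a BST, the LCA of p=22, q=37 is the first node v on the
root-to-leaf path with p <= v <= q (go left if both < v, right if both > v).
Walk from root:
  at 46: both 22 and 37 < 46, go left
  at 21: both 22 and 37 > 21, go right
  at 22: 22 <= 22 <= 37, this is the LCA
LCA = 22


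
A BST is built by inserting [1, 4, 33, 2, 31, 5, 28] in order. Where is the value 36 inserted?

Starting tree (level order): [1, None, 4, 2, 33, None, None, 31, None, 5, None, None, 28]
Insertion path: 1 -> 4 -> 33
Result: insert 36 as right child of 33
Final tree (level order): [1, None, 4, 2, 33, None, None, 31, 36, 5, None, None, None, None, 28]


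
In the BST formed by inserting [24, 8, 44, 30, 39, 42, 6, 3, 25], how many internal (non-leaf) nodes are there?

Tree built from: [24, 8, 44, 30, 39, 42, 6, 3, 25]
Tree (level-order array): [24, 8, 44, 6, None, 30, None, 3, None, 25, 39, None, None, None, None, None, 42]
Rule: An internal node has at least one child.
Per-node child counts:
  node 24: 2 child(ren)
  node 8: 1 child(ren)
  node 6: 1 child(ren)
  node 3: 0 child(ren)
  node 44: 1 child(ren)
  node 30: 2 child(ren)
  node 25: 0 child(ren)
  node 39: 1 child(ren)
  node 42: 0 child(ren)
Matching nodes: [24, 8, 6, 44, 30, 39]
Count of internal (non-leaf) nodes: 6


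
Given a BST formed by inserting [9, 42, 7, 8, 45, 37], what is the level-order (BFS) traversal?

Tree insertion order: [9, 42, 7, 8, 45, 37]
Tree (level-order array): [9, 7, 42, None, 8, 37, 45]
BFS from the root, enqueuing left then right child of each popped node:
  queue [9] -> pop 9, enqueue [7, 42], visited so far: [9]
  queue [7, 42] -> pop 7, enqueue [8], visited so far: [9, 7]
  queue [42, 8] -> pop 42, enqueue [37, 45], visited so far: [9, 7, 42]
  queue [8, 37, 45] -> pop 8, enqueue [none], visited so far: [9, 7, 42, 8]
  queue [37, 45] -> pop 37, enqueue [none], visited so far: [9, 7, 42, 8, 37]
  queue [45] -> pop 45, enqueue [none], visited so far: [9, 7, 42, 8, 37, 45]
Result: [9, 7, 42, 8, 37, 45]


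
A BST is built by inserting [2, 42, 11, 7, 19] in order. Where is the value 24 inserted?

Starting tree (level order): [2, None, 42, 11, None, 7, 19]
Insertion path: 2 -> 42 -> 11 -> 19
Result: insert 24 as right child of 19
Final tree (level order): [2, None, 42, 11, None, 7, 19, None, None, None, 24]


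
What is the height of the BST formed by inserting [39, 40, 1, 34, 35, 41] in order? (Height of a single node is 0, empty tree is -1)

Insertion order: [39, 40, 1, 34, 35, 41]
Tree (level-order array): [39, 1, 40, None, 34, None, 41, None, 35]
Compute height bottom-up (empty subtree = -1):
  height(35) = 1 + max(-1, -1) = 0
  height(34) = 1 + max(-1, 0) = 1
  height(1) = 1 + max(-1, 1) = 2
  height(41) = 1 + max(-1, -1) = 0
  height(40) = 1 + max(-1, 0) = 1
  height(39) = 1 + max(2, 1) = 3
Height = 3


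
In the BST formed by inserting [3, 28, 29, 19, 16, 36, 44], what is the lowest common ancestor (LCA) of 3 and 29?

Tree insertion order: [3, 28, 29, 19, 16, 36, 44]
Tree (level-order array): [3, None, 28, 19, 29, 16, None, None, 36, None, None, None, 44]
In a BST, the LCA of p=3, q=29 is the first node v on the
root-to-leaf path with p <= v <= q (go left if both < v, right if both > v).
Walk from root:
  at 3: 3 <= 3 <= 29, this is the LCA
LCA = 3


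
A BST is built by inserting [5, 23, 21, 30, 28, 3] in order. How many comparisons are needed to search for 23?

Search path for 23: 5 -> 23
Found: True
Comparisons: 2


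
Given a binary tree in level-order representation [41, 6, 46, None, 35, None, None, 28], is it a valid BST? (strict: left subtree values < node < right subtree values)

Level-order array: [41, 6, 46, None, 35, None, None, 28]
Validate using subtree bounds (lo, hi): at each node, require lo < value < hi,
then recurse left with hi=value and right with lo=value.
Preorder trace (stopping at first violation):
  at node 41 with bounds (-inf, +inf): OK
  at node 6 with bounds (-inf, 41): OK
  at node 35 with bounds (6, 41): OK
  at node 28 with bounds (6, 35): OK
  at node 46 with bounds (41, +inf): OK
No violation found at any node.
Result: Valid BST


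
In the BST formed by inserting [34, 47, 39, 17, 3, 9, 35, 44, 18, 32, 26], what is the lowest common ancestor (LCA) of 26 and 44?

Tree insertion order: [34, 47, 39, 17, 3, 9, 35, 44, 18, 32, 26]
Tree (level-order array): [34, 17, 47, 3, 18, 39, None, None, 9, None, 32, 35, 44, None, None, 26]
In a BST, the LCA of p=26, q=44 is the first node v on the
root-to-leaf path with p <= v <= q (go left if both < v, right if both > v).
Walk from root:
  at 34: 26 <= 34 <= 44, this is the LCA
LCA = 34


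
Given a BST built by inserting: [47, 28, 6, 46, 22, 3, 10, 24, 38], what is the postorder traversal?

Tree insertion order: [47, 28, 6, 46, 22, 3, 10, 24, 38]
Tree (level-order array): [47, 28, None, 6, 46, 3, 22, 38, None, None, None, 10, 24]
Postorder traversal: [3, 10, 24, 22, 6, 38, 46, 28, 47]


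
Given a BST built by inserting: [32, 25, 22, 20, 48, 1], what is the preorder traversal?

Tree insertion order: [32, 25, 22, 20, 48, 1]
Tree (level-order array): [32, 25, 48, 22, None, None, None, 20, None, 1]
Preorder traversal: [32, 25, 22, 20, 1, 48]


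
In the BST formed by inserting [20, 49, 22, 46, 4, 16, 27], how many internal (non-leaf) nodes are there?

Tree built from: [20, 49, 22, 46, 4, 16, 27]
Tree (level-order array): [20, 4, 49, None, 16, 22, None, None, None, None, 46, 27]
Rule: An internal node has at least one child.
Per-node child counts:
  node 20: 2 child(ren)
  node 4: 1 child(ren)
  node 16: 0 child(ren)
  node 49: 1 child(ren)
  node 22: 1 child(ren)
  node 46: 1 child(ren)
  node 27: 0 child(ren)
Matching nodes: [20, 4, 49, 22, 46]
Count of internal (non-leaf) nodes: 5


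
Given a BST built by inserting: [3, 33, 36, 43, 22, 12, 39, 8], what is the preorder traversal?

Tree insertion order: [3, 33, 36, 43, 22, 12, 39, 8]
Tree (level-order array): [3, None, 33, 22, 36, 12, None, None, 43, 8, None, 39]
Preorder traversal: [3, 33, 22, 12, 8, 36, 43, 39]


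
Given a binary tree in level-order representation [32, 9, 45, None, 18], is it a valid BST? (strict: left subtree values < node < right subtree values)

Level-order array: [32, 9, 45, None, 18]
Validate using subtree bounds (lo, hi): at each node, require lo < value < hi,
then recurse left with hi=value and right with lo=value.
Preorder trace (stopping at first violation):
  at node 32 with bounds (-inf, +inf): OK
  at node 9 with bounds (-inf, 32): OK
  at node 18 with bounds (9, 32): OK
  at node 45 with bounds (32, +inf): OK
No violation found at any node.
Result: Valid BST


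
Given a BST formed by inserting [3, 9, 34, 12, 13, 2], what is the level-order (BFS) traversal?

Tree insertion order: [3, 9, 34, 12, 13, 2]
Tree (level-order array): [3, 2, 9, None, None, None, 34, 12, None, None, 13]
BFS from the root, enqueuing left then right child of each popped node:
  queue [3] -> pop 3, enqueue [2, 9], visited so far: [3]
  queue [2, 9] -> pop 2, enqueue [none], visited so far: [3, 2]
  queue [9] -> pop 9, enqueue [34], visited so far: [3, 2, 9]
  queue [34] -> pop 34, enqueue [12], visited so far: [3, 2, 9, 34]
  queue [12] -> pop 12, enqueue [13], visited so far: [3, 2, 9, 34, 12]
  queue [13] -> pop 13, enqueue [none], visited so far: [3, 2, 9, 34, 12, 13]
Result: [3, 2, 9, 34, 12, 13]


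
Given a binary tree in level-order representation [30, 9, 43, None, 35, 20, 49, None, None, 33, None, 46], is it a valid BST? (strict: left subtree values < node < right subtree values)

Level-order array: [30, 9, 43, None, 35, 20, 49, None, None, 33, None, 46]
Validate using subtree bounds (lo, hi): at each node, require lo < value < hi,
then recurse left with hi=value and right with lo=value.
Preorder trace (stopping at first violation):
  at node 30 with bounds (-inf, +inf): OK
  at node 9 with bounds (-inf, 30): OK
  at node 35 with bounds (9, 30): VIOLATION
Node 35 violates its bound: not (9 < 35 < 30).
Result: Not a valid BST


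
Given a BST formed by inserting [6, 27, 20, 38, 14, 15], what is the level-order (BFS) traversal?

Tree insertion order: [6, 27, 20, 38, 14, 15]
Tree (level-order array): [6, None, 27, 20, 38, 14, None, None, None, None, 15]
BFS from the root, enqueuing left then right child of each popped node:
  queue [6] -> pop 6, enqueue [27], visited so far: [6]
  queue [27] -> pop 27, enqueue [20, 38], visited so far: [6, 27]
  queue [20, 38] -> pop 20, enqueue [14], visited so far: [6, 27, 20]
  queue [38, 14] -> pop 38, enqueue [none], visited so far: [6, 27, 20, 38]
  queue [14] -> pop 14, enqueue [15], visited so far: [6, 27, 20, 38, 14]
  queue [15] -> pop 15, enqueue [none], visited so far: [6, 27, 20, 38, 14, 15]
Result: [6, 27, 20, 38, 14, 15]


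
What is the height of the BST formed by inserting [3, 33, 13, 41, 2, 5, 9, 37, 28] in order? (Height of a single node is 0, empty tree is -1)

Insertion order: [3, 33, 13, 41, 2, 5, 9, 37, 28]
Tree (level-order array): [3, 2, 33, None, None, 13, 41, 5, 28, 37, None, None, 9]
Compute height bottom-up (empty subtree = -1):
  height(2) = 1 + max(-1, -1) = 0
  height(9) = 1 + max(-1, -1) = 0
  height(5) = 1 + max(-1, 0) = 1
  height(28) = 1 + max(-1, -1) = 0
  height(13) = 1 + max(1, 0) = 2
  height(37) = 1 + max(-1, -1) = 0
  height(41) = 1 + max(0, -1) = 1
  height(33) = 1 + max(2, 1) = 3
  height(3) = 1 + max(0, 3) = 4
Height = 4


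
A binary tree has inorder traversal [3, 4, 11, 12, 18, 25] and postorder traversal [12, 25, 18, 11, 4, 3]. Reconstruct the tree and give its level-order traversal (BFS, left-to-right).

Inorder:   [3, 4, 11, 12, 18, 25]
Postorder: [12, 25, 18, 11, 4, 3]
Algorithm: postorder visits root last, so walk postorder right-to-left;
each value is the root of the current inorder slice — split it at that
value, recurse on the right subtree first, then the left.
Recursive splits:
  root=3; inorder splits into left=[], right=[4, 11, 12, 18, 25]
  root=4; inorder splits into left=[], right=[11, 12, 18, 25]
  root=11; inorder splits into left=[], right=[12, 18, 25]
  root=18; inorder splits into left=[12], right=[25]
  root=25; inorder splits into left=[], right=[]
  root=12; inorder splits into left=[], right=[]
Reconstructed level-order: [3, 4, 11, 18, 12, 25]


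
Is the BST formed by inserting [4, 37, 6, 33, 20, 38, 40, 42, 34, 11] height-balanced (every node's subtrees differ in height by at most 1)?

Tree (level-order array): [4, None, 37, 6, 38, None, 33, None, 40, 20, 34, None, 42, 11]
Definition: a tree is height-balanced if, at every node, |h(left) - h(right)| <= 1 (empty subtree has height -1).
Bottom-up per-node check:
  node 11: h_left=-1, h_right=-1, diff=0 [OK], height=0
  node 20: h_left=0, h_right=-1, diff=1 [OK], height=1
  node 34: h_left=-1, h_right=-1, diff=0 [OK], height=0
  node 33: h_left=1, h_right=0, diff=1 [OK], height=2
  node 6: h_left=-1, h_right=2, diff=3 [FAIL (|-1-2|=3 > 1)], height=3
  node 42: h_left=-1, h_right=-1, diff=0 [OK], height=0
  node 40: h_left=-1, h_right=0, diff=1 [OK], height=1
  node 38: h_left=-1, h_right=1, diff=2 [FAIL (|-1-1|=2 > 1)], height=2
  node 37: h_left=3, h_right=2, diff=1 [OK], height=4
  node 4: h_left=-1, h_right=4, diff=5 [FAIL (|-1-4|=5 > 1)], height=5
Node 6 violates the condition: |-1 - 2| = 3 > 1.
Result: Not balanced


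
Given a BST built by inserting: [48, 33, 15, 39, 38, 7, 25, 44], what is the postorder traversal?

Tree insertion order: [48, 33, 15, 39, 38, 7, 25, 44]
Tree (level-order array): [48, 33, None, 15, 39, 7, 25, 38, 44]
Postorder traversal: [7, 25, 15, 38, 44, 39, 33, 48]


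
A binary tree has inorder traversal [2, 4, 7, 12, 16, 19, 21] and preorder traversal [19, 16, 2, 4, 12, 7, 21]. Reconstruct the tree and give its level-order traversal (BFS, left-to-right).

Inorder:  [2, 4, 7, 12, 16, 19, 21]
Preorder: [19, 16, 2, 4, 12, 7, 21]
Algorithm: preorder visits root first, so consume preorder in order;
for each root, split the current inorder slice at that value into
left-subtree inorder and right-subtree inorder, then recurse.
Recursive splits:
  root=19; inorder splits into left=[2, 4, 7, 12, 16], right=[21]
  root=16; inorder splits into left=[2, 4, 7, 12], right=[]
  root=2; inorder splits into left=[], right=[4, 7, 12]
  root=4; inorder splits into left=[], right=[7, 12]
  root=12; inorder splits into left=[7], right=[]
  root=7; inorder splits into left=[], right=[]
  root=21; inorder splits into left=[], right=[]
Reconstructed level-order: [19, 16, 21, 2, 4, 12, 7]


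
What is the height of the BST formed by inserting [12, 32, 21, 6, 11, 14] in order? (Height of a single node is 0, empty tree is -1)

Insertion order: [12, 32, 21, 6, 11, 14]
Tree (level-order array): [12, 6, 32, None, 11, 21, None, None, None, 14]
Compute height bottom-up (empty subtree = -1):
  height(11) = 1 + max(-1, -1) = 0
  height(6) = 1 + max(-1, 0) = 1
  height(14) = 1 + max(-1, -1) = 0
  height(21) = 1 + max(0, -1) = 1
  height(32) = 1 + max(1, -1) = 2
  height(12) = 1 + max(1, 2) = 3
Height = 3


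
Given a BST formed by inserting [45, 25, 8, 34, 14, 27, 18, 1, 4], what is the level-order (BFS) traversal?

Tree insertion order: [45, 25, 8, 34, 14, 27, 18, 1, 4]
Tree (level-order array): [45, 25, None, 8, 34, 1, 14, 27, None, None, 4, None, 18]
BFS from the root, enqueuing left then right child of each popped node:
  queue [45] -> pop 45, enqueue [25], visited so far: [45]
  queue [25] -> pop 25, enqueue [8, 34], visited so far: [45, 25]
  queue [8, 34] -> pop 8, enqueue [1, 14], visited so far: [45, 25, 8]
  queue [34, 1, 14] -> pop 34, enqueue [27], visited so far: [45, 25, 8, 34]
  queue [1, 14, 27] -> pop 1, enqueue [4], visited so far: [45, 25, 8, 34, 1]
  queue [14, 27, 4] -> pop 14, enqueue [18], visited so far: [45, 25, 8, 34, 1, 14]
  queue [27, 4, 18] -> pop 27, enqueue [none], visited so far: [45, 25, 8, 34, 1, 14, 27]
  queue [4, 18] -> pop 4, enqueue [none], visited so far: [45, 25, 8, 34, 1, 14, 27, 4]
  queue [18] -> pop 18, enqueue [none], visited so far: [45, 25, 8, 34, 1, 14, 27, 4, 18]
Result: [45, 25, 8, 34, 1, 14, 27, 4, 18]


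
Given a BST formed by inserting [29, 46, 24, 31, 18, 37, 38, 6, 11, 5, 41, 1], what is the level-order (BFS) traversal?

Tree insertion order: [29, 46, 24, 31, 18, 37, 38, 6, 11, 5, 41, 1]
Tree (level-order array): [29, 24, 46, 18, None, 31, None, 6, None, None, 37, 5, 11, None, 38, 1, None, None, None, None, 41]
BFS from the root, enqueuing left then right child of each popped node:
  queue [29] -> pop 29, enqueue [24, 46], visited so far: [29]
  queue [24, 46] -> pop 24, enqueue [18], visited so far: [29, 24]
  queue [46, 18] -> pop 46, enqueue [31], visited so far: [29, 24, 46]
  queue [18, 31] -> pop 18, enqueue [6], visited so far: [29, 24, 46, 18]
  queue [31, 6] -> pop 31, enqueue [37], visited so far: [29, 24, 46, 18, 31]
  queue [6, 37] -> pop 6, enqueue [5, 11], visited so far: [29, 24, 46, 18, 31, 6]
  queue [37, 5, 11] -> pop 37, enqueue [38], visited so far: [29, 24, 46, 18, 31, 6, 37]
  queue [5, 11, 38] -> pop 5, enqueue [1], visited so far: [29, 24, 46, 18, 31, 6, 37, 5]
  queue [11, 38, 1] -> pop 11, enqueue [none], visited so far: [29, 24, 46, 18, 31, 6, 37, 5, 11]
  queue [38, 1] -> pop 38, enqueue [41], visited so far: [29, 24, 46, 18, 31, 6, 37, 5, 11, 38]
  queue [1, 41] -> pop 1, enqueue [none], visited so far: [29, 24, 46, 18, 31, 6, 37, 5, 11, 38, 1]
  queue [41] -> pop 41, enqueue [none], visited so far: [29, 24, 46, 18, 31, 6, 37, 5, 11, 38, 1, 41]
Result: [29, 24, 46, 18, 31, 6, 37, 5, 11, 38, 1, 41]


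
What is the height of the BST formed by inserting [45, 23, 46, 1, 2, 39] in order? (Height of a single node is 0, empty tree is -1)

Insertion order: [45, 23, 46, 1, 2, 39]
Tree (level-order array): [45, 23, 46, 1, 39, None, None, None, 2]
Compute height bottom-up (empty subtree = -1):
  height(2) = 1 + max(-1, -1) = 0
  height(1) = 1 + max(-1, 0) = 1
  height(39) = 1 + max(-1, -1) = 0
  height(23) = 1 + max(1, 0) = 2
  height(46) = 1 + max(-1, -1) = 0
  height(45) = 1 + max(2, 0) = 3
Height = 3


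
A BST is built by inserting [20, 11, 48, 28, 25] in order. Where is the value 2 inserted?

Starting tree (level order): [20, 11, 48, None, None, 28, None, 25]
Insertion path: 20 -> 11
Result: insert 2 as left child of 11
Final tree (level order): [20, 11, 48, 2, None, 28, None, None, None, 25]


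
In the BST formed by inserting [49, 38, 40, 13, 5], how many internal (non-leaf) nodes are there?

Tree built from: [49, 38, 40, 13, 5]
Tree (level-order array): [49, 38, None, 13, 40, 5]
Rule: An internal node has at least one child.
Per-node child counts:
  node 49: 1 child(ren)
  node 38: 2 child(ren)
  node 13: 1 child(ren)
  node 5: 0 child(ren)
  node 40: 0 child(ren)
Matching nodes: [49, 38, 13]
Count of internal (non-leaf) nodes: 3


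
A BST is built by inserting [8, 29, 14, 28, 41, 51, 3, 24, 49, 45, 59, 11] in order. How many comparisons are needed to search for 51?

Search path for 51: 8 -> 29 -> 41 -> 51
Found: True
Comparisons: 4


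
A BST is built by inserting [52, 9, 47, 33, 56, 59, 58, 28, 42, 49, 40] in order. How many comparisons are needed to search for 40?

Search path for 40: 52 -> 9 -> 47 -> 33 -> 42 -> 40
Found: True
Comparisons: 6


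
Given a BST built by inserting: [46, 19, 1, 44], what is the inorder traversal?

Tree insertion order: [46, 19, 1, 44]
Tree (level-order array): [46, 19, None, 1, 44]
Inorder traversal: [1, 19, 44, 46]


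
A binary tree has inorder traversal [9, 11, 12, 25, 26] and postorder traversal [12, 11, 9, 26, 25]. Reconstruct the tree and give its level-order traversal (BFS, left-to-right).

Inorder:   [9, 11, 12, 25, 26]
Postorder: [12, 11, 9, 26, 25]
Algorithm: postorder visits root last, so walk postorder right-to-left;
each value is the root of the current inorder slice — split it at that
value, recurse on the right subtree first, then the left.
Recursive splits:
  root=25; inorder splits into left=[9, 11, 12], right=[26]
  root=26; inorder splits into left=[], right=[]
  root=9; inorder splits into left=[], right=[11, 12]
  root=11; inorder splits into left=[], right=[12]
  root=12; inorder splits into left=[], right=[]
Reconstructed level-order: [25, 9, 26, 11, 12]


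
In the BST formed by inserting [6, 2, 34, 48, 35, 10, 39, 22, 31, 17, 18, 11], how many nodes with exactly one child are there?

Tree built from: [6, 2, 34, 48, 35, 10, 39, 22, 31, 17, 18, 11]
Tree (level-order array): [6, 2, 34, None, None, 10, 48, None, 22, 35, None, 17, 31, None, 39, 11, 18]
Rule: These are nodes with exactly 1 non-null child.
Per-node child counts:
  node 6: 2 child(ren)
  node 2: 0 child(ren)
  node 34: 2 child(ren)
  node 10: 1 child(ren)
  node 22: 2 child(ren)
  node 17: 2 child(ren)
  node 11: 0 child(ren)
  node 18: 0 child(ren)
  node 31: 0 child(ren)
  node 48: 1 child(ren)
  node 35: 1 child(ren)
  node 39: 0 child(ren)
Matching nodes: [10, 48, 35]
Count of nodes with exactly one child: 3


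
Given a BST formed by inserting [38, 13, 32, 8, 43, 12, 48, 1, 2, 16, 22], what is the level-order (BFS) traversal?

Tree insertion order: [38, 13, 32, 8, 43, 12, 48, 1, 2, 16, 22]
Tree (level-order array): [38, 13, 43, 8, 32, None, 48, 1, 12, 16, None, None, None, None, 2, None, None, None, 22]
BFS from the root, enqueuing left then right child of each popped node:
  queue [38] -> pop 38, enqueue [13, 43], visited so far: [38]
  queue [13, 43] -> pop 13, enqueue [8, 32], visited so far: [38, 13]
  queue [43, 8, 32] -> pop 43, enqueue [48], visited so far: [38, 13, 43]
  queue [8, 32, 48] -> pop 8, enqueue [1, 12], visited so far: [38, 13, 43, 8]
  queue [32, 48, 1, 12] -> pop 32, enqueue [16], visited so far: [38, 13, 43, 8, 32]
  queue [48, 1, 12, 16] -> pop 48, enqueue [none], visited so far: [38, 13, 43, 8, 32, 48]
  queue [1, 12, 16] -> pop 1, enqueue [2], visited so far: [38, 13, 43, 8, 32, 48, 1]
  queue [12, 16, 2] -> pop 12, enqueue [none], visited so far: [38, 13, 43, 8, 32, 48, 1, 12]
  queue [16, 2] -> pop 16, enqueue [22], visited so far: [38, 13, 43, 8, 32, 48, 1, 12, 16]
  queue [2, 22] -> pop 2, enqueue [none], visited so far: [38, 13, 43, 8, 32, 48, 1, 12, 16, 2]
  queue [22] -> pop 22, enqueue [none], visited so far: [38, 13, 43, 8, 32, 48, 1, 12, 16, 2, 22]
Result: [38, 13, 43, 8, 32, 48, 1, 12, 16, 2, 22]


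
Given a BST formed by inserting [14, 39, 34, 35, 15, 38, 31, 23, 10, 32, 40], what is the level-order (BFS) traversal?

Tree insertion order: [14, 39, 34, 35, 15, 38, 31, 23, 10, 32, 40]
Tree (level-order array): [14, 10, 39, None, None, 34, 40, 15, 35, None, None, None, 31, None, 38, 23, 32]
BFS from the root, enqueuing left then right child of each popped node:
  queue [14] -> pop 14, enqueue [10, 39], visited so far: [14]
  queue [10, 39] -> pop 10, enqueue [none], visited so far: [14, 10]
  queue [39] -> pop 39, enqueue [34, 40], visited so far: [14, 10, 39]
  queue [34, 40] -> pop 34, enqueue [15, 35], visited so far: [14, 10, 39, 34]
  queue [40, 15, 35] -> pop 40, enqueue [none], visited so far: [14, 10, 39, 34, 40]
  queue [15, 35] -> pop 15, enqueue [31], visited so far: [14, 10, 39, 34, 40, 15]
  queue [35, 31] -> pop 35, enqueue [38], visited so far: [14, 10, 39, 34, 40, 15, 35]
  queue [31, 38] -> pop 31, enqueue [23, 32], visited so far: [14, 10, 39, 34, 40, 15, 35, 31]
  queue [38, 23, 32] -> pop 38, enqueue [none], visited so far: [14, 10, 39, 34, 40, 15, 35, 31, 38]
  queue [23, 32] -> pop 23, enqueue [none], visited so far: [14, 10, 39, 34, 40, 15, 35, 31, 38, 23]
  queue [32] -> pop 32, enqueue [none], visited so far: [14, 10, 39, 34, 40, 15, 35, 31, 38, 23, 32]
Result: [14, 10, 39, 34, 40, 15, 35, 31, 38, 23, 32]


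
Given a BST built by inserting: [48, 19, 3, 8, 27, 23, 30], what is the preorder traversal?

Tree insertion order: [48, 19, 3, 8, 27, 23, 30]
Tree (level-order array): [48, 19, None, 3, 27, None, 8, 23, 30]
Preorder traversal: [48, 19, 3, 8, 27, 23, 30]


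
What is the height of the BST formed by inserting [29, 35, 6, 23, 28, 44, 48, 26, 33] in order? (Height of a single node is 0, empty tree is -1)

Insertion order: [29, 35, 6, 23, 28, 44, 48, 26, 33]
Tree (level-order array): [29, 6, 35, None, 23, 33, 44, None, 28, None, None, None, 48, 26]
Compute height bottom-up (empty subtree = -1):
  height(26) = 1 + max(-1, -1) = 0
  height(28) = 1 + max(0, -1) = 1
  height(23) = 1 + max(-1, 1) = 2
  height(6) = 1 + max(-1, 2) = 3
  height(33) = 1 + max(-1, -1) = 0
  height(48) = 1 + max(-1, -1) = 0
  height(44) = 1 + max(-1, 0) = 1
  height(35) = 1 + max(0, 1) = 2
  height(29) = 1 + max(3, 2) = 4
Height = 4


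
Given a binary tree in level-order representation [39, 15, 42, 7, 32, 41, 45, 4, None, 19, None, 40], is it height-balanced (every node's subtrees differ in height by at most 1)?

Tree (level-order array): [39, 15, 42, 7, 32, 41, 45, 4, None, 19, None, 40]
Definition: a tree is height-balanced if, at every node, |h(left) - h(right)| <= 1 (empty subtree has height -1).
Bottom-up per-node check:
  node 4: h_left=-1, h_right=-1, diff=0 [OK], height=0
  node 7: h_left=0, h_right=-1, diff=1 [OK], height=1
  node 19: h_left=-1, h_right=-1, diff=0 [OK], height=0
  node 32: h_left=0, h_right=-1, diff=1 [OK], height=1
  node 15: h_left=1, h_right=1, diff=0 [OK], height=2
  node 40: h_left=-1, h_right=-1, diff=0 [OK], height=0
  node 41: h_left=0, h_right=-1, diff=1 [OK], height=1
  node 45: h_left=-1, h_right=-1, diff=0 [OK], height=0
  node 42: h_left=1, h_right=0, diff=1 [OK], height=2
  node 39: h_left=2, h_right=2, diff=0 [OK], height=3
All nodes satisfy the balance condition.
Result: Balanced


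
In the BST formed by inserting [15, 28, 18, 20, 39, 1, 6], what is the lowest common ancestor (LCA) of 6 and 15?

Tree insertion order: [15, 28, 18, 20, 39, 1, 6]
Tree (level-order array): [15, 1, 28, None, 6, 18, 39, None, None, None, 20]
In a BST, the LCA of p=6, q=15 is the first node v on the
root-to-leaf path with p <= v <= q (go left if both < v, right if both > v).
Walk from root:
  at 15: 6 <= 15 <= 15, this is the LCA
LCA = 15


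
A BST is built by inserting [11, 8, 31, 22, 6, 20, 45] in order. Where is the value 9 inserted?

Starting tree (level order): [11, 8, 31, 6, None, 22, 45, None, None, 20]
Insertion path: 11 -> 8
Result: insert 9 as right child of 8
Final tree (level order): [11, 8, 31, 6, 9, 22, 45, None, None, None, None, 20]


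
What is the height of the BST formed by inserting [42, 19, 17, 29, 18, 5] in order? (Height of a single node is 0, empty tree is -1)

Insertion order: [42, 19, 17, 29, 18, 5]
Tree (level-order array): [42, 19, None, 17, 29, 5, 18]
Compute height bottom-up (empty subtree = -1):
  height(5) = 1 + max(-1, -1) = 0
  height(18) = 1 + max(-1, -1) = 0
  height(17) = 1 + max(0, 0) = 1
  height(29) = 1 + max(-1, -1) = 0
  height(19) = 1 + max(1, 0) = 2
  height(42) = 1 + max(2, -1) = 3
Height = 3


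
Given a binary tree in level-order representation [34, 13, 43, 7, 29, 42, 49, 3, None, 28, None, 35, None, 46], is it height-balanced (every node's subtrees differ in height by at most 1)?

Tree (level-order array): [34, 13, 43, 7, 29, 42, 49, 3, None, 28, None, 35, None, 46]
Definition: a tree is height-balanced if, at every node, |h(left) - h(right)| <= 1 (empty subtree has height -1).
Bottom-up per-node check:
  node 3: h_left=-1, h_right=-1, diff=0 [OK], height=0
  node 7: h_left=0, h_right=-1, diff=1 [OK], height=1
  node 28: h_left=-1, h_right=-1, diff=0 [OK], height=0
  node 29: h_left=0, h_right=-1, diff=1 [OK], height=1
  node 13: h_left=1, h_right=1, diff=0 [OK], height=2
  node 35: h_left=-1, h_right=-1, diff=0 [OK], height=0
  node 42: h_left=0, h_right=-1, diff=1 [OK], height=1
  node 46: h_left=-1, h_right=-1, diff=0 [OK], height=0
  node 49: h_left=0, h_right=-1, diff=1 [OK], height=1
  node 43: h_left=1, h_right=1, diff=0 [OK], height=2
  node 34: h_left=2, h_right=2, diff=0 [OK], height=3
All nodes satisfy the balance condition.
Result: Balanced


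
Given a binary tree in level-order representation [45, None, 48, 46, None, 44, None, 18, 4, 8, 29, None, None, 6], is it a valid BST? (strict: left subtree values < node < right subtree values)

Level-order array: [45, None, 48, 46, None, 44, None, 18, 4, 8, 29, None, None, 6]
Validate using subtree bounds (lo, hi): at each node, require lo < value < hi,
then recurse left with hi=value and right with lo=value.
Preorder trace (stopping at first violation):
  at node 45 with bounds (-inf, +inf): OK
  at node 48 with bounds (45, +inf): OK
  at node 46 with bounds (45, 48): OK
  at node 44 with bounds (45, 46): VIOLATION
Node 44 violates its bound: not (45 < 44 < 46).
Result: Not a valid BST


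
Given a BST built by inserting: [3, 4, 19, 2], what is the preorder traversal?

Tree insertion order: [3, 4, 19, 2]
Tree (level-order array): [3, 2, 4, None, None, None, 19]
Preorder traversal: [3, 2, 4, 19]


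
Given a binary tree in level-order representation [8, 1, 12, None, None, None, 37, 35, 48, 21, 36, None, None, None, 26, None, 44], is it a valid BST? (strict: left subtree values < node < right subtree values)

Level-order array: [8, 1, 12, None, None, None, 37, 35, 48, 21, 36, None, None, None, 26, None, 44]
Validate using subtree bounds (lo, hi): at each node, require lo < value < hi,
then recurse left with hi=value and right with lo=value.
Preorder trace (stopping at first violation):
  at node 8 with bounds (-inf, +inf): OK
  at node 1 with bounds (-inf, 8): OK
  at node 12 with bounds (8, +inf): OK
  at node 37 with bounds (12, +inf): OK
  at node 35 with bounds (12, 37): OK
  at node 21 with bounds (12, 35): OK
  at node 26 with bounds (21, 35): OK
  at node 36 with bounds (35, 37): OK
  at node 44 with bounds (36, 37): VIOLATION
Node 44 violates its bound: not (36 < 44 < 37).
Result: Not a valid BST


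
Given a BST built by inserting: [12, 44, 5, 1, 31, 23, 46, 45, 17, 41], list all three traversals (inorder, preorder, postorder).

Tree insertion order: [12, 44, 5, 1, 31, 23, 46, 45, 17, 41]
Tree (level-order array): [12, 5, 44, 1, None, 31, 46, None, None, 23, 41, 45, None, 17]
Inorder (L, root, R): [1, 5, 12, 17, 23, 31, 41, 44, 45, 46]
Preorder (root, L, R): [12, 5, 1, 44, 31, 23, 17, 41, 46, 45]
Postorder (L, R, root): [1, 5, 17, 23, 41, 31, 45, 46, 44, 12]


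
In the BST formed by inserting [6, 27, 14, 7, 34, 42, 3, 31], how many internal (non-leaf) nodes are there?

Tree built from: [6, 27, 14, 7, 34, 42, 3, 31]
Tree (level-order array): [6, 3, 27, None, None, 14, 34, 7, None, 31, 42]
Rule: An internal node has at least one child.
Per-node child counts:
  node 6: 2 child(ren)
  node 3: 0 child(ren)
  node 27: 2 child(ren)
  node 14: 1 child(ren)
  node 7: 0 child(ren)
  node 34: 2 child(ren)
  node 31: 0 child(ren)
  node 42: 0 child(ren)
Matching nodes: [6, 27, 14, 34]
Count of internal (non-leaf) nodes: 4


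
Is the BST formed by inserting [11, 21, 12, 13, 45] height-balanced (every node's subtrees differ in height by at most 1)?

Tree (level-order array): [11, None, 21, 12, 45, None, 13]
Definition: a tree is height-balanced if, at every node, |h(left) - h(right)| <= 1 (empty subtree has height -1).
Bottom-up per-node check:
  node 13: h_left=-1, h_right=-1, diff=0 [OK], height=0
  node 12: h_left=-1, h_right=0, diff=1 [OK], height=1
  node 45: h_left=-1, h_right=-1, diff=0 [OK], height=0
  node 21: h_left=1, h_right=0, diff=1 [OK], height=2
  node 11: h_left=-1, h_right=2, diff=3 [FAIL (|-1-2|=3 > 1)], height=3
Node 11 violates the condition: |-1 - 2| = 3 > 1.
Result: Not balanced


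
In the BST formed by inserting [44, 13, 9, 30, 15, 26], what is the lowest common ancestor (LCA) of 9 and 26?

Tree insertion order: [44, 13, 9, 30, 15, 26]
Tree (level-order array): [44, 13, None, 9, 30, None, None, 15, None, None, 26]
In a BST, the LCA of p=9, q=26 is the first node v on the
root-to-leaf path with p <= v <= q (go left if both < v, right if both > v).
Walk from root:
  at 44: both 9 and 26 < 44, go left
  at 13: 9 <= 13 <= 26, this is the LCA
LCA = 13


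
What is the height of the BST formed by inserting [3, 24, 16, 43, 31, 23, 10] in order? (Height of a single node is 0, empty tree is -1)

Insertion order: [3, 24, 16, 43, 31, 23, 10]
Tree (level-order array): [3, None, 24, 16, 43, 10, 23, 31]
Compute height bottom-up (empty subtree = -1):
  height(10) = 1 + max(-1, -1) = 0
  height(23) = 1 + max(-1, -1) = 0
  height(16) = 1 + max(0, 0) = 1
  height(31) = 1 + max(-1, -1) = 0
  height(43) = 1 + max(0, -1) = 1
  height(24) = 1 + max(1, 1) = 2
  height(3) = 1 + max(-1, 2) = 3
Height = 3


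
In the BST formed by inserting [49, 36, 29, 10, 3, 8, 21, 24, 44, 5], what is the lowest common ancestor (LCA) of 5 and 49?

Tree insertion order: [49, 36, 29, 10, 3, 8, 21, 24, 44, 5]
Tree (level-order array): [49, 36, None, 29, 44, 10, None, None, None, 3, 21, None, 8, None, 24, 5]
In a BST, the LCA of p=5, q=49 is the first node v on the
root-to-leaf path with p <= v <= q (go left if both < v, right if both > v).
Walk from root:
  at 49: 5 <= 49 <= 49, this is the LCA
LCA = 49


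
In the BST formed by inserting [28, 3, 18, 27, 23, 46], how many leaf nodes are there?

Tree built from: [28, 3, 18, 27, 23, 46]
Tree (level-order array): [28, 3, 46, None, 18, None, None, None, 27, 23]
Rule: A leaf has 0 children.
Per-node child counts:
  node 28: 2 child(ren)
  node 3: 1 child(ren)
  node 18: 1 child(ren)
  node 27: 1 child(ren)
  node 23: 0 child(ren)
  node 46: 0 child(ren)
Matching nodes: [23, 46]
Count of leaf nodes: 2


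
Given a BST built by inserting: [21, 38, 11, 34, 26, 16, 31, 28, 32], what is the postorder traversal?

Tree insertion order: [21, 38, 11, 34, 26, 16, 31, 28, 32]
Tree (level-order array): [21, 11, 38, None, 16, 34, None, None, None, 26, None, None, 31, 28, 32]
Postorder traversal: [16, 11, 28, 32, 31, 26, 34, 38, 21]


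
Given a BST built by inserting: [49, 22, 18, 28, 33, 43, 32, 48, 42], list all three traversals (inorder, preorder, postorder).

Tree insertion order: [49, 22, 18, 28, 33, 43, 32, 48, 42]
Tree (level-order array): [49, 22, None, 18, 28, None, None, None, 33, 32, 43, None, None, 42, 48]
Inorder (L, root, R): [18, 22, 28, 32, 33, 42, 43, 48, 49]
Preorder (root, L, R): [49, 22, 18, 28, 33, 32, 43, 42, 48]
Postorder (L, R, root): [18, 32, 42, 48, 43, 33, 28, 22, 49]


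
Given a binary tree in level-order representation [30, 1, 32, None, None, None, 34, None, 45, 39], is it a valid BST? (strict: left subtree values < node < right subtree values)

Level-order array: [30, 1, 32, None, None, None, 34, None, 45, 39]
Validate using subtree bounds (lo, hi): at each node, require lo < value < hi,
then recurse left with hi=value and right with lo=value.
Preorder trace (stopping at first violation):
  at node 30 with bounds (-inf, +inf): OK
  at node 1 with bounds (-inf, 30): OK
  at node 32 with bounds (30, +inf): OK
  at node 34 with bounds (32, +inf): OK
  at node 45 with bounds (34, +inf): OK
  at node 39 with bounds (34, 45): OK
No violation found at any node.
Result: Valid BST


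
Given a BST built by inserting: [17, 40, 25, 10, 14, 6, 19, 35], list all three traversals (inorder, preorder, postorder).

Tree insertion order: [17, 40, 25, 10, 14, 6, 19, 35]
Tree (level-order array): [17, 10, 40, 6, 14, 25, None, None, None, None, None, 19, 35]
Inorder (L, root, R): [6, 10, 14, 17, 19, 25, 35, 40]
Preorder (root, L, R): [17, 10, 6, 14, 40, 25, 19, 35]
Postorder (L, R, root): [6, 14, 10, 19, 35, 25, 40, 17]


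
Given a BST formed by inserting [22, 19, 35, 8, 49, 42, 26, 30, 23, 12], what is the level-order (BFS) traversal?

Tree insertion order: [22, 19, 35, 8, 49, 42, 26, 30, 23, 12]
Tree (level-order array): [22, 19, 35, 8, None, 26, 49, None, 12, 23, 30, 42]
BFS from the root, enqueuing left then right child of each popped node:
  queue [22] -> pop 22, enqueue [19, 35], visited so far: [22]
  queue [19, 35] -> pop 19, enqueue [8], visited so far: [22, 19]
  queue [35, 8] -> pop 35, enqueue [26, 49], visited so far: [22, 19, 35]
  queue [8, 26, 49] -> pop 8, enqueue [12], visited so far: [22, 19, 35, 8]
  queue [26, 49, 12] -> pop 26, enqueue [23, 30], visited so far: [22, 19, 35, 8, 26]
  queue [49, 12, 23, 30] -> pop 49, enqueue [42], visited so far: [22, 19, 35, 8, 26, 49]
  queue [12, 23, 30, 42] -> pop 12, enqueue [none], visited so far: [22, 19, 35, 8, 26, 49, 12]
  queue [23, 30, 42] -> pop 23, enqueue [none], visited so far: [22, 19, 35, 8, 26, 49, 12, 23]
  queue [30, 42] -> pop 30, enqueue [none], visited so far: [22, 19, 35, 8, 26, 49, 12, 23, 30]
  queue [42] -> pop 42, enqueue [none], visited so far: [22, 19, 35, 8, 26, 49, 12, 23, 30, 42]
Result: [22, 19, 35, 8, 26, 49, 12, 23, 30, 42]


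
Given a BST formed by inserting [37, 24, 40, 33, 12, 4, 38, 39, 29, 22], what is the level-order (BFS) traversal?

Tree insertion order: [37, 24, 40, 33, 12, 4, 38, 39, 29, 22]
Tree (level-order array): [37, 24, 40, 12, 33, 38, None, 4, 22, 29, None, None, 39]
BFS from the root, enqueuing left then right child of each popped node:
  queue [37] -> pop 37, enqueue [24, 40], visited so far: [37]
  queue [24, 40] -> pop 24, enqueue [12, 33], visited so far: [37, 24]
  queue [40, 12, 33] -> pop 40, enqueue [38], visited so far: [37, 24, 40]
  queue [12, 33, 38] -> pop 12, enqueue [4, 22], visited so far: [37, 24, 40, 12]
  queue [33, 38, 4, 22] -> pop 33, enqueue [29], visited so far: [37, 24, 40, 12, 33]
  queue [38, 4, 22, 29] -> pop 38, enqueue [39], visited so far: [37, 24, 40, 12, 33, 38]
  queue [4, 22, 29, 39] -> pop 4, enqueue [none], visited so far: [37, 24, 40, 12, 33, 38, 4]
  queue [22, 29, 39] -> pop 22, enqueue [none], visited so far: [37, 24, 40, 12, 33, 38, 4, 22]
  queue [29, 39] -> pop 29, enqueue [none], visited so far: [37, 24, 40, 12, 33, 38, 4, 22, 29]
  queue [39] -> pop 39, enqueue [none], visited so far: [37, 24, 40, 12, 33, 38, 4, 22, 29, 39]
Result: [37, 24, 40, 12, 33, 38, 4, 22, 29, 39]
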